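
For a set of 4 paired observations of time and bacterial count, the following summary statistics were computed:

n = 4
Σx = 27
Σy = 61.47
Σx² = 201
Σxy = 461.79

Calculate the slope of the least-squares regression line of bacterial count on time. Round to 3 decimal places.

2.500

Sxx = Σx² − (Σx)²/n = 201 − 182.25 = 18.75
Sxy = Σxy − (Σx)(Σy)/n = 461.79 − 414.9225 = 46.8675
b = Sxy/Sxx = 46.8675/18.75 = 2.4996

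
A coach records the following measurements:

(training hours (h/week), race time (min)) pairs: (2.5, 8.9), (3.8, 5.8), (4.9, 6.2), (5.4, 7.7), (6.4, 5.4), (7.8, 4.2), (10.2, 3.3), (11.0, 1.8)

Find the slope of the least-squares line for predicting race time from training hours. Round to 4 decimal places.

n = 8, Σx = 52, Σy = 43.3, Σxy = 237.03, Σx² = 400.7
Sxx = Σx² − (Σx)²/n = 400.7 − 338 = 62.7
Sxy = Σxy − (Σx)(Σy)/n = 237.03 − 281.45 = -44.42
b = Sxy/Sxx = -44.42/62.7 = -0.708453

-0.7085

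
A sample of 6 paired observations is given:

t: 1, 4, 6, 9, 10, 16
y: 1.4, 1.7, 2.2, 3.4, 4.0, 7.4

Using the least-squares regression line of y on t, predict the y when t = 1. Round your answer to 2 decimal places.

0.62

n = 6, Σx = 46, Σy = 20.1, Σxy = 210.4, Σx² = 490
Sxx = Σx² − (Σx)²/n = 490 − 352.666667 = 137.333333
Sxy = Σxy − (Σx)(Σy)/n = 210.4 − 154.1 = 56.3
b = Sxy/Sxx = 56.3/137.333333 = 0.409951
a = ȳ − b·x̄ = 3.35 − 0.409951·7.666667 = 0.207039
ŷ(1) = a + b·1 = 0.207039 + 0.409951·1 = 0.616990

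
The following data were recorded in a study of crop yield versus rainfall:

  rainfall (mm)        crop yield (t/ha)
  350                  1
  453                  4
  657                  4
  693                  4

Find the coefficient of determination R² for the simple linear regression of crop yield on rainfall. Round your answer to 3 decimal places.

0.585

n = 4, Σx = 2153, Σy = 13, Σxy = 7562, Σx² = 1239607, Σy² = 49
Sxx = Σx² − (Σx)²/n = 1239607 − 1158852.25 = 80754.75
Sxy = Σxy − (Σx)(Σy)/n = 7562 − 6997.25 = 564.75
Syy = Σy² − (Σy)²/n = 49 − 42.25 = 6.75
R² = Sxy²/(Sxx·Syy) = (564.75)²/(80754.75·6.75) = 0.585114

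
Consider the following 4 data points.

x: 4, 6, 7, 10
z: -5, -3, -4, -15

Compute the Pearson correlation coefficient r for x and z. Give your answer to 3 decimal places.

-0.809

n = 4, Σx = 27, Σy = -27, Σxy = -216, Σx² = 201, Σy² = 275
Sxx = Σx² − (Σx)²/n = 201 − 182.25 = 18.75
Sxy = Σxy − (Σx)(Σy)/n = -216 − (-182.25) = -33.75
Syy = Σy² − (Σy)²/n = 275 − 182.25 = 92.75
r = Sxy/√(Sxx·Syy) = -33.75/√(1739.0625) = -33.75/41.702068 = -0.809312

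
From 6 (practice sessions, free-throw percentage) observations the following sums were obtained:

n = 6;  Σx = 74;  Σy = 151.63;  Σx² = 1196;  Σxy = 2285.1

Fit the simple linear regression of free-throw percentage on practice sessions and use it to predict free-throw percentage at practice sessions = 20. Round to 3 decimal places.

Sxx = Σx² − (Σx)²/n = 1196 − 912.666667 = 283.333333
Sxy = Σxy − (Σx)(Σy)/n = 2285.1 − 1870.103333 = 414.996667
b = Sxy/Sxx = 414.996667/283.333333 = 1.464694
a = ȳ − b·x̄ = 25.271667 − 1.464694·12.333333 = 7.207106
ŷ(20) = a + b·20 = 7.207106 + 1.464694·20 = 36.500988

36.501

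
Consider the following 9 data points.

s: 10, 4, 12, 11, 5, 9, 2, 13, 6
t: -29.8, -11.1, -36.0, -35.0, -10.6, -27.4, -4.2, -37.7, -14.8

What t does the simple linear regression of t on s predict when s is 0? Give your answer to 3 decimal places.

3.278

n = 9, Σx = 72, Σy = -206.6, Σxy = -2046.3, Σx² = 696
Sxx = Σx² − (Σx)²/n = 696 − 576 = 120
Sxy = Σxy − (Σx)(Σy)/n = -2046.3 − (-1652.8) = -393.5
b = Sxy/Sxx = -393.5/120 = -3.279167
a = ȳ − b·x̄ = -22.955556 − (-3.279167)·8 = 3.277778
ŷ(0) = a + b·0 = 3.277778 + (-3.279167)·0 = 3.277778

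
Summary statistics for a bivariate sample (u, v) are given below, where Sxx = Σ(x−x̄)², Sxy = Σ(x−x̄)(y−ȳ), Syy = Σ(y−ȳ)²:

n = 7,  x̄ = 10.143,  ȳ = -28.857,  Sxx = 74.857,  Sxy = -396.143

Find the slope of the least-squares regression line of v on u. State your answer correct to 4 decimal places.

-5.2920

b = Sxy/Sxx = -396.143/74.857 = -5.291997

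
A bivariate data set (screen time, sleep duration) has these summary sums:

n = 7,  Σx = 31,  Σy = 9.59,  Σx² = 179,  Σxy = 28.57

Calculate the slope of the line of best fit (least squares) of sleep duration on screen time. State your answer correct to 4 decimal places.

-0.3332

Sxx = Σx² − (Σx)²/n = 179 − 137.285714 = 41.714286
Sxy = Σxy − (Σx)(Σy)/n = 28.57 − 42.47 = -13.9
b = Sxy/Sxx = -13.9/41.714286 = -0.333219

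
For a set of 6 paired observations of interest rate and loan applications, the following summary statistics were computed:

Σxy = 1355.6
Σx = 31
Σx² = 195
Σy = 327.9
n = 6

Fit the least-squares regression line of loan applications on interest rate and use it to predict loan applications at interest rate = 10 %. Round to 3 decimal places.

Sxx = Σx² − (Σx)²/n = 195 − 160.166667 = 34.833333
Sxy = Σxy − (Σx)(Σy)/n = 1355.6 − 1694.15 = -338.55
b = Sxy/Sxx = -338.55/34.833333 = -9.719139
a = ȳ − b·x̄ = 54.65 − (-9.719139)·5.166667 = 104.865550
ŷ(10) = a + b·10 = 104.865550 + (-9.719139)·10 = 7.674163

7.674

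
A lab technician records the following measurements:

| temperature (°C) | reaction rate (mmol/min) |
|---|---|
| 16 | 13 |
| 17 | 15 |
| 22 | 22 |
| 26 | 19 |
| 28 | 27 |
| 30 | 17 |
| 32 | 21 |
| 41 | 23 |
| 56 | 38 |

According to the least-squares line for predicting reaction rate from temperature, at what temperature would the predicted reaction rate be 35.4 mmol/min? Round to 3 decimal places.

56.452

n = 9, Σx = 268, Σy = 195, Σxy = 6450, Σx² = 9230
Sxx = Σx² − (Σx)²/n = 9230 − 7980.444444 = 1249.555556
Sxy = Σxy − (Σx)(Σy)/n = 6450 − 5806.666667 = 643.333333
b = Sxy/Sxx = 643.333333/1249.555556 = 0.514850
a = ȳ − b·x̄ = 21.666667 − 0.514850·29.777778 = 6.335586
Set a + b·x = 35.4: x = (35.4 − 6.335586) / 0.514850 = 56.452228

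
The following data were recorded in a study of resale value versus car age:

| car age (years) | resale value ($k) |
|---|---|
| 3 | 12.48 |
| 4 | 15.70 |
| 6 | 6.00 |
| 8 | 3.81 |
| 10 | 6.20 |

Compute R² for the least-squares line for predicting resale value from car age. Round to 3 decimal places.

n = 5, Σx = 31, Σy = 44.19, Σxy = 228.72, Σx² = 225, Σy² = 491.1965
Sxx = Σx² − (Σx)²/n = 225 − 192.2 = 32.8
Sxy = Σxy − (Σx)(Σy)/n = 228.72 − 273.978 = -45.258
Syy = Σy² − (Σy)²/n = 491.1965 − 390.55122 = 100.64528
R² = Sxy²/(Sxx·Syy) = (-45.258)²/(32.8·100.64528) = 0.620474

0.620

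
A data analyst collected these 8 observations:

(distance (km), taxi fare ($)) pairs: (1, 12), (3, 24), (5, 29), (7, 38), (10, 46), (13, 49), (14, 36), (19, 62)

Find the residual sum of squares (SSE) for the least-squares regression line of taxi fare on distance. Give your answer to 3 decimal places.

289.771

n = 8, Σx = 72, Σy = 296, Σxy = 3274, Σx² = 910, Σy² = 12662
Sxx = Σx² − (Σx)²/n = 910 − 648 = 262
Sxy = Σxy − (Σx)(Σy)/n = 3274 − 2664 = 610
Syy = Σy² − (Σy)²/n = 12662 − 10952 = 1710
b = Sxy/Sxx = 610/262 = 2.328244
SSE = Syy − b·Sxy = 1710 − 2.328244·610 = 289.770992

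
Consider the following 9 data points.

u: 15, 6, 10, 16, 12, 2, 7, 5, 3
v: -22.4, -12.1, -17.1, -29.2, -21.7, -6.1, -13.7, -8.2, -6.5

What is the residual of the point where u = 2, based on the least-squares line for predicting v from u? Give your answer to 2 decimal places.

-0.84

n = 9, Σx = 76, Σy = -137, Σxy = -1475.8, Σx² = 848
Sxx = Σx² − (Σx)²/n = 848 − 641.777778 = 206.222222
Sxy = Σxy − (Σx)(Σy)/n = -1475.8 − (-1156.888889) = -318.911111
b = Sxy/Sxx = -318.911111/206.222222 = -1.546444
a = ȳ − b·x̄ = -15.222222 − (-1.546444)·8.444444 = -2.163362
ŷ(2) = -2.163362 + (-1.546444)·2 = -5.25625
residual = y − ŷ = -6.1 − (-5.25625) = -0.84375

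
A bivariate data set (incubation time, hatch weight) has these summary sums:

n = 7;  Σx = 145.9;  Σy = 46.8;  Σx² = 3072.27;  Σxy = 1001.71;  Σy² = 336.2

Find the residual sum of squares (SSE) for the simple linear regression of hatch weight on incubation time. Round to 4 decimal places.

1.2678

Sxx = Σx² − (Σx)²/n = 3072.27 − 3040.972857 = 31.297143
Sxy = Σxy − (Σx)(Σy)/n = 1001.71 − 975.445714 = 26.264286
Syy = Σy² − (Σy)²/n = 336.2 − 312.891429 = 23.308571
b = Sxy/Sxx = 26.264286/31.297143 = 0.839191
SSE = Syy − b·Sxy = 23.308571 − 0.839191·26.264286 = 1.267815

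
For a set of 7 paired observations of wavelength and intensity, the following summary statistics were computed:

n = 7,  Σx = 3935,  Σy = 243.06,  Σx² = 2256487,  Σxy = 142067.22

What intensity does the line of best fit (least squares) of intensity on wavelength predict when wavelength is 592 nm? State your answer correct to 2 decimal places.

38.37

Sxx = Σx² − (Σx)²/n = 2256487 − 2212032.142857 = 44454.857143
Sxy = Σxy − (Σx)(Σy)/n = 142067.22 − 136634.442857 = 5432.777143
b = Sxy/Sxx = 5432.777143/44454.857143 = 0.122209
a = ȳ − b·x̄ = 34.722857 − 0.122209·562.142857 = -33.975977
ŷ(592) = a + b·592 = -33.975977 + 0.122209·592 = 38.371664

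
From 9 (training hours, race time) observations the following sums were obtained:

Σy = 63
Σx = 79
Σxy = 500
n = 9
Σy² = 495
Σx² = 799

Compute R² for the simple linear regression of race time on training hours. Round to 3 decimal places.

Sxx = Σx² − (Σx)²/n = 799 − 693.444444 = 105.555556
Sxy = Σxy − (Σx)(Σy)/n = 500 − 553 = -53
Syy = Σy² − (Σy)²/n = 495 − 441 = 54
R² = Sxy²/(Sxx·Syy) = (-53)²/(105.555556·54) = 0.492807

0.493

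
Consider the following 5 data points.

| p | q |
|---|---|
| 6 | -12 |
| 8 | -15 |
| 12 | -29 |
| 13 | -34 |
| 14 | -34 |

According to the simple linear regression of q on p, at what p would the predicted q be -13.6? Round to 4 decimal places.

n = 5, Σx = 53, Σy = -124, Σxy = -1458, Σx² = 609
Sxx = Σx² − (Σx)²/n = 609 − 561.8 = 47.2
Sxy = Σxy − (Σx)(Σy)/n = -1458 − (-1314.4) = -143.6
b = Sxy/Sxx = -143.6/47.2 = -3.042373
a = ȳ − b·x̄ = -24.8 − (-3.042373)·10.6 = 7.449153
Set a + b·x = -13.6: x = (-13.6 − 7.449153) / (-3.042373) = 6.918663

6.9187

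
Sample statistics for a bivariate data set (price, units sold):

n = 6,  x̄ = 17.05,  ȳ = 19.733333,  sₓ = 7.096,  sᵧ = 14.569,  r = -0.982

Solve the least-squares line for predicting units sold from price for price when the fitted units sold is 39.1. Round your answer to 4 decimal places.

b = r · sᵧ/sₓ = -0.982 · 14.569/7.096 = -2.016172
a = ȳ − b·x̄ = 19.733333 − (-2.016172)·17.05 = 54.109069
Set a + b·x = 39.1: x = (39.1 − 54.109069) / (-2.016172) = 7.444339

7.4443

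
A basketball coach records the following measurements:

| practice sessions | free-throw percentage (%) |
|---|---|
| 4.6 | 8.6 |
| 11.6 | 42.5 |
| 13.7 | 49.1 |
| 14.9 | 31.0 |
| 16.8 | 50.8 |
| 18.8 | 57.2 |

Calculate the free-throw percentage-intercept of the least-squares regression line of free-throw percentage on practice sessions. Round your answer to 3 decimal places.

-2.437

n = 6, Σx = 80.4, Σy = 239.2, Σxy = 3595.93, Σx² = 1201.1
Sxx = Σx² − (Σx)²/n = 1201.1 − 1077.36 = 123.74
Sxy = Σxy − (Σx)(Σy)/n = 3595.93 − 3205.28 = 390.65
b = Sxy/Sxx = 390.65/123.74 = 3.157023
a = ȳ − b·x̄ = 39.866667 − 3.157023·13.4 = -2.437439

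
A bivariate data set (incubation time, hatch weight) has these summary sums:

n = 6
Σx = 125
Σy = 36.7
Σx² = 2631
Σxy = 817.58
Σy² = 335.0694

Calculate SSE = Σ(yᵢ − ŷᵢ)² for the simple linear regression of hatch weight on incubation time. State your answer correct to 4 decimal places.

Sxx = Σx² − (Σx)²/n = 2631 − 2604.166667 = 26.833333
Sxy = Σxy − (Σx)(Σy)/n = 817.58 − 764.583333 = 52.996667
Syy = Σy² − (Σy)²/n = 335.0694 − 224.481667 = 110.587733
b = Sxy/Sxx = 52.996667/26.833333 = 1.975031
SSE = Syy − b·Sxy = 110.587733 − 1.975031·52.996667 = 5.917671

5.9177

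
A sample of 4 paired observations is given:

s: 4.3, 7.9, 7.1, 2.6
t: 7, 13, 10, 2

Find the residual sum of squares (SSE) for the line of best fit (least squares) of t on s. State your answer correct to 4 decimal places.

n = 4, Σx = 21.9, Σy = 32, Σxy = 209, Σx² = 138.07, Σy² = 322
Sxx = Σx² − (Σx)²/n = 138.07 − 119.9025 = 18.1675
Sxy = Σxy − (Σx)(Σy)/n = 209 − 175.2 = 33.8
Syy = Σy² − (Σy)²/n = 322 − 256 = 66
b = Sxy/Sxx = 33.8/18.1675 = 1.860465
SSE = Syy − b·Sxy = 66 − 1.860465·33.8 = 3.116279

3.1163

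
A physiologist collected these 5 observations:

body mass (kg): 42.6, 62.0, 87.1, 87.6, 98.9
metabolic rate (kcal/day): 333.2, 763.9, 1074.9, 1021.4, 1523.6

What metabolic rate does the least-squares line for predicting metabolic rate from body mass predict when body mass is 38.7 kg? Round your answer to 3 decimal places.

263.142

n = 5, Σx = 378.2, Σy = 4717, Σxy = 395338.59, Σx² = 30700.14
Sxx = Σx² − (Σx)²/n = 30700.14 − 28607.048 = 2093.092
Sxy = Σxy − (Σx)(Σy)/n = 395338.59 − 356793.88 = 38544.71
b = Sxy/Sxx = 38544.71/2093.092 = 18.415201
a = ȳ − b·x̄ = 943.4 − 18.415201·75.64 = -449.525808
ŷ(38.7) = a + b·38.7 = -449.525808 + 18.415201·38.7 = 263.142473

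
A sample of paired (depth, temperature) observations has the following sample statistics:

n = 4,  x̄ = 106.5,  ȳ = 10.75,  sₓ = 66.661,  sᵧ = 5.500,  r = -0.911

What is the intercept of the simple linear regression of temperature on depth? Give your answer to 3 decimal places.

18.755

b = r · sᵧ/sₓ = -0.911 · 5.5/66.661 = -0.075164
a = ȳ − b·x̄ = 10.75 − (-0.075164)·106.5 = 18.754954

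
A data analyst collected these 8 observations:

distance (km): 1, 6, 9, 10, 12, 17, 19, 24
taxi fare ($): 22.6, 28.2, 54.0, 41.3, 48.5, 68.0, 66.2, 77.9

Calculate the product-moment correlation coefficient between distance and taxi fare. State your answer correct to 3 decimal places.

n = 8, Σx = 98, Σy = 406.7, Σxy = 5956.2, Σx² = 1588, Σy² = 23354.79
Sxx = Σx² − (Σx)²/n = 1588 − 1200.5 = 387.5
Sxy = Σxy − (Σx)(Σy)/n = 5956.2 − 4982.075 = 974.125
Syy = Σy² − (Σy)²/n = 23354.79 − 20675.61125 = 2679.17875
r = Sxy/√(Sxx·Syy) = 974.125/√(1038181.765625) = 974.125/1018.912050 = 0.956044

0.956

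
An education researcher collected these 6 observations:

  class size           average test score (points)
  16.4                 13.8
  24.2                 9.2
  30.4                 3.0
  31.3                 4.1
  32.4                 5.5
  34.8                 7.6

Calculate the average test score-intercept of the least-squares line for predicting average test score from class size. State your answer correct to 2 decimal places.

20.57

n = 6, Σx = 169.5, Σy = 43.2, Σxy = 1111.17, Σx² = 5019.25
Sxx = Σx² − (Σx)²/n = 5019.25 − 4788.375 = 230.875
Sxy = Σxy − (Σx)(Σy)/n = 1111.17 − 1220.4 = -109.23
b = Sxy/Sxx = -109.23/230.875 = -0.473113
a = ȳ − b·x̄ = 7.2 − (-0.473113)·28.25 = 20.565447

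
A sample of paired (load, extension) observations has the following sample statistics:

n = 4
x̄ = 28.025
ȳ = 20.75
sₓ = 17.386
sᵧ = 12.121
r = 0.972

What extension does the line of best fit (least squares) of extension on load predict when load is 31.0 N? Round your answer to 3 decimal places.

22.766

b = r · sᵧ/sₓ = 0.972 · 12.121/17.386 = 0.677649
a = ȳ − b·x̄ = 20.75 − 0.677649·28.025 = 1.758876
ŷ(31.0) = a + b·31.0 = 1.758876 + 0.677649·31 = 22.766007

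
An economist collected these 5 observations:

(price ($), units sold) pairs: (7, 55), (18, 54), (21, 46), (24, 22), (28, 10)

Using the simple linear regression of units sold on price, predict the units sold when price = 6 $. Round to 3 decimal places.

66.093

n = 5, Σx = 98, Σy = 187, Σxy = 3131, Σx² = 2174
Sxx = Σx² − (Σx)²/n = 2174 − 1920.8 = 253.2
Sxy = Σxy − (Σx)(Σy)/n = 3131 − 3665.2 = -534.2
b = Sxy/Sxx = -534.2/253.2 = -2.109795
a = ȳ − b·x̄ = 37.4 − (-2.109795)·19.6 = 78.751975
ŷ(6) = a + b·6 = 78.751975 + (-2.109795)·6 = 66.093207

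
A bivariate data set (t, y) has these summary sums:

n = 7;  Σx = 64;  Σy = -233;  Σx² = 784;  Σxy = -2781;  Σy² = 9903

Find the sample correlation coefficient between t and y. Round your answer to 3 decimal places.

-0.996

Sxx = Σx² − (Σx)²/n = 784 − 585.142857 = 198.857143
Sxy = Σxy − (Σx)(Σy)/n = -2781 − (-2130.285714) = -650.714286
Syy = Σy² − (Σy)²/n = 9903 − 7755.571429 = 2147.428571
r = Sxy/√(Sxx·Syy) = -650.714286/√(427031.510204) = -650.714286/653.476480 = -0.995773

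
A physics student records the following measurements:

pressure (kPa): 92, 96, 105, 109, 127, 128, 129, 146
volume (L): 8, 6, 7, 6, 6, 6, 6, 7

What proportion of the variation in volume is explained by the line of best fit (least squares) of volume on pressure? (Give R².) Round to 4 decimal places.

0.0970

n = 8, Σx = 932, Σy = 52, Σxy = 6027, Σx² = 111056, Σy² = 342
Sxx = Σx² − (Σx)²/n = 111056 − 108578 = 2478
Sxy = Σxy − (Σx)(Σy)/n = 6027 − 6058 = -31
Syy = Σy² − (Σy)²/n = 342 − 338 = 4
R² = Sxy²/(Sxx·Syy) = (-31)²/(2478·4) = 0.096953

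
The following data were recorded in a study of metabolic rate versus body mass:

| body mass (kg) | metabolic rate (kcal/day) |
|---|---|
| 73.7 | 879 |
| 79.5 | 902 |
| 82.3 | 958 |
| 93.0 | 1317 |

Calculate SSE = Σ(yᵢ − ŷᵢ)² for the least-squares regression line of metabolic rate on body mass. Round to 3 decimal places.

n = 4, Σx = 328.5, Σy = 4056, Σxy = 337815.7, Σx² = 27174.23, Σy² = 4238498
Sxx = Σx² − (Σx)²/n = 27174.23 − 26978.0625 = 196.1675
Sxy = Σxy − (Σx)(Σy)/n = 337815.7 − 333099 = 4716.7
Syy = Σy² − (Σy)²/n = 4238498 − 4112784 = 125714
b = Sxy/Sxx = 4716.7/196.1675 = 24.044248
SSE = Syy − b·Sxy = 125714 − 24.044248·4716.7 = 12304.495928

12304.496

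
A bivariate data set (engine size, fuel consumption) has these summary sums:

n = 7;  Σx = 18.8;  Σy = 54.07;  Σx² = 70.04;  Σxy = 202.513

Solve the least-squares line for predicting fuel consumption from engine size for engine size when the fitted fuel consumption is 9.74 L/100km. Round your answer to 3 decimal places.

3.373

Sxx = Σx² − (Σx)²/n = 70.04 − 50.491429 = 19.548571
Sxy = Σxy − (Σx)(Σy)/n = 202.513 − 145.216571 = 57.296429
b = Sxy/Sxx = 57.296429/19.548571 = 2.930978
a = ȳ − b·x̄ = 7.724286 − 2.930978·2.685714 = -0.147483
Set a + b·x = 9.74: x = (9.74 − (-0.147483)) / 2.930978 = 3.373442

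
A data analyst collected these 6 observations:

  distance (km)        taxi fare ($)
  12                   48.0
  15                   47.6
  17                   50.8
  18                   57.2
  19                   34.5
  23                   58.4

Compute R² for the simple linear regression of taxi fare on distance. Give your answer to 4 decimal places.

n = 6, Σx = 104, Σy = 296.5, Σxy = 5181.9, Σx² = 1872, Σy² = 15023.05
Sxx = Σx² − (Σx)²/n = 1872 − 1802.666667 = 69.333333
Sxy = Σxy − (Σx)(Σy)/n = 5181.9 − 5139.333333 = 42.566667
Syy = Σy² − (Σy)²/n = 15023.05 − 14652.041667 = 371.008333
R² = Sxy²/(Sxx·Syy) = (42.566667)²/(69.333333·371.008333) = 0.070439

0.0704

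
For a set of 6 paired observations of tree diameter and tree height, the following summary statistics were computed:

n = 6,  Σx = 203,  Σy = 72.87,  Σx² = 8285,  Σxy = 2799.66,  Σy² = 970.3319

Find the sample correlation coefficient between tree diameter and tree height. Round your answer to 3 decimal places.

Sxx = Σx² − (Σx)²/n = 8285 − 6868.166667 = 1416.833333
Sxy = Σxy − (Σx)(Σy)/n = 2799.66 − 2465.435 = 334.225
Syy = Σy² − (Σy)²/n = 970.3319 − 885.00615 = 85.32575
r = Sxy/√(Sxx·Syy) = 334.225/√(120892.366792) = 334.225/347.695796 = 0.961257

0.961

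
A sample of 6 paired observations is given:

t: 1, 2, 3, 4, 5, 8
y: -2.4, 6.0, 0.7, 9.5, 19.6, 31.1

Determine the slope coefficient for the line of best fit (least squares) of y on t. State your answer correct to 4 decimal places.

n = 6, Σx = 23, Σy = 64.5, Σxy = 396.5, Σx² = 119
Sxx = Σx² − (Σx)²/n = 119 − 88.166667 = 30.833333
Sxy = Σxy − (Σx)(Σy)/n = 396.5 − 247.25 = 149.25
b = Sxy/Sxx = 149.25/30.833333 = 4.840541

4.8405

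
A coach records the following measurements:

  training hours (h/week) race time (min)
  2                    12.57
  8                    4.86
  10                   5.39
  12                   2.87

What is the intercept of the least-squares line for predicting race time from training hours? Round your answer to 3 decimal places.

n = 4, Σx = 32, Σy = 25.69, Σxy = 152.36, Σx² = 312
Sxx = Σx² − (Σx)²/n = 312 − 256 = 56
Sxy = Σxy − (Σx)(Σy)/n = 152.36 − 205.52 = -53.16
b = Sxy/Sxx = -53.16/56 = -0.949286
a = ȳ − b·x̄ = 6.4225 − (-0.949286)·8 = 14.016786

14.017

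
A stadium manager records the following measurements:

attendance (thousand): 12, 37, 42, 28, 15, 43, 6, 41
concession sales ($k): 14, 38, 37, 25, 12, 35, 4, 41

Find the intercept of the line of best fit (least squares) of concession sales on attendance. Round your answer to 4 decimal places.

0.0538

n = 8, Σx = 224, Σy = 206, Σxy = 7218, Σx² = 7852
Sxx = Σx² − (Σx)²/n = 7852 − 6272 = 1580
Sxy = Σxy − (Σx)(Σy)/n = 7218 − 5768 = 1450
b = Sxy/Sxx = 1450/1580 = 0.917722
a = ȳ − b·x̄ = 25.75 − 0.917722·28 = 0.053797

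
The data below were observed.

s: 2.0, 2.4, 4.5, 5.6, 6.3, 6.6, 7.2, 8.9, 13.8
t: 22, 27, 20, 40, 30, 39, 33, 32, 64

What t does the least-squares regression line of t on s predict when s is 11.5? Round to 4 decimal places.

n = 9, Σx = 57.3, Σy = 307, Σxy = 2274.8, Σx² = 466.11
Sxx = Σx² − (Σx)²/n = 466.11 − 364.81 = 101.3
Sxy = Σxy − (Σx)(Σy)/n = 2274.8 − 1954.566667 = 320.233333
b = Sxy/Sxx = 320.233333/101.3 = 3.161237
a = ȳ − b·x̄ = 34.111111 − 3.161237·6.366667 = 13.984567
ŷ(11.5) = a + b·11.5 = 13.984567 + 3.161237·11.5 = 50.338796

50.3388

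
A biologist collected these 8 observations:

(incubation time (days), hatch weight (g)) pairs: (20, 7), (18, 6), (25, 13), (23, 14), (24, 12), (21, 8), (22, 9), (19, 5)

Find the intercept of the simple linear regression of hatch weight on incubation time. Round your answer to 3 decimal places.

n = 8, Σx = 172, Σy = 74, Σxy = 1644, Σx² = 3740
Sxx = Σx² − (Σx)²/n = 3740 − 3698 = 42
Sxy = Σxy − (Σx)(Σy)/n = 1644 − 1591 = 53
b = Sxy/Sxx = 53/42 = 1.261905
a = ȳ − b·x̄ = 9.25 − 1.261905·21.5 = -17.880952

-17.881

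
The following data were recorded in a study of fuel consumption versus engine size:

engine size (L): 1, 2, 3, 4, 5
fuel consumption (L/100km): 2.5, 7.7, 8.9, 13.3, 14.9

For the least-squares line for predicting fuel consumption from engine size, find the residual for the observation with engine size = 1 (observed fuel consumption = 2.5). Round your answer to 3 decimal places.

n = 5, Σx = 15, Σy = 47.3, Σxy = 172.3, Σx² = 55
Sxx = Σx² − (Σx)²/n = 55 − 45 = 10
Sxy = Σxy − (Σx)(Σy)/n = 172.3 − 141.9 = 30.4
b = Sxy/Sxx = 30.4/10 = 3.04
a = ȳ − b·x̄ = 9.46 − 3.04·3 = 0.34
ŷ(1) = 0.34 + 3.04·1 = 3.38
residual = y − ŷ = 2.5 − 3.38 = -0.88

-0.880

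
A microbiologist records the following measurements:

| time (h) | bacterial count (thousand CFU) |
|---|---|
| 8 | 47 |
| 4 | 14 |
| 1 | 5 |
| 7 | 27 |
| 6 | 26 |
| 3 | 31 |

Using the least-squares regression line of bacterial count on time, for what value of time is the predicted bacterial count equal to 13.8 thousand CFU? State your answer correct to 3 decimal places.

n = 6, Σx = 29, Σy = 150, Σxy = 875, Σx² = 175
Sxx = Σx² − (Σx)²/n = 175 − 140.166667 = 34.833333
Sxy = Σxy − (Σx)(Σy)/n = 875 − 725 = 150
b = Sxy/Sxx = 150/34.833333 = 4.306220
a = ȳ − b·x̄ = 25 − 4.306220·4.833333 = 4.186603
Set a + b·x = 13.8: x = (13.8 − 4.186603) / 4.306220 = 2.232444

2.232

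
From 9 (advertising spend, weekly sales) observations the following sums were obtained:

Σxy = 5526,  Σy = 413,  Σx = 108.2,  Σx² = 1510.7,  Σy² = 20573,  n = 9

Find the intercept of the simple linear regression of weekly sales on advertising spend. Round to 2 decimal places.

Sxx = Σx² − (Σx)²/n = 1510.7 − 1300.804444 = 209.895556
Sxy = Σxy − (Σx)(Σy)/n = 5526 − 4965.177778 = 560.822222
b = Sxy/Sxx = 560.822222/209.895556 = 2.671911
a = ȳ − b·x̄ = 45.888889 − 2.671911·12.022222 = 13.766582

13.77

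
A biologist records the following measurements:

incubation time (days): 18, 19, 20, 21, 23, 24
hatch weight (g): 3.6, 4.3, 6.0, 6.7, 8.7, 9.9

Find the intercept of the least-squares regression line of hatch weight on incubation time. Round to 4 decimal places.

n = 6, Σx = 125, Σy = 39.2, Σxy = 844.9, Σx² = 2631
Sxx = Σx² − (Σx)²/n = 2631 − 2604.166667 = 26.833333
Sxy = Σxy − (Σx)(Σy)/n = 844.9 − 816.666667 = 28.233333
b = Sxy/Sxx = 28.233333/26.833333 = 1.052174
a = ȳ − b·x̄ = 6.533333 − 1.052174·20.833333 = -15.386957

-15.3870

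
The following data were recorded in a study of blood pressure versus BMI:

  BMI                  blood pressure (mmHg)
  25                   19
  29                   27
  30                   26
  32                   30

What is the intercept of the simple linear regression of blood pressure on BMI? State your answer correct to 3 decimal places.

-19.115

n = 4, Σx = 116, Σy = 102, Σxy = 2998, Σx² = 3390
Sxx = Σx² − (Σx)²/n = 3390 − 3364 = 26
Sxy = Σxy − (Σx)(Σy)/n = 2998 − 2958 = 40
b = Sxy/Sxx = 40/26 = 1.538462
a = ȳ − b·x̄ = 25.5 − 1.538462·29 = -19.115385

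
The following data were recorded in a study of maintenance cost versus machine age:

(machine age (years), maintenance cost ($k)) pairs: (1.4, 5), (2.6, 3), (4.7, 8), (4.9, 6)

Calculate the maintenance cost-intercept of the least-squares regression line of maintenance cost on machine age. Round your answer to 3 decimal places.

n = 4, Σx = 13.6, Σy = 22, Σxy = 81.8, Σx² = 54.82
Sxx = Σx² − (Σx)²/n = 54.82 − 46.24 = 8.58
Sxy = Σxy − (Σx)(Σy)/n = 81.8 − 74.8 = 7
b = Sxy/Sxx = 7/8.58 = 0.815851
a = ȳ − b·x̄ = 5.5 − 0.815851·3.4 = 2.726107

2.726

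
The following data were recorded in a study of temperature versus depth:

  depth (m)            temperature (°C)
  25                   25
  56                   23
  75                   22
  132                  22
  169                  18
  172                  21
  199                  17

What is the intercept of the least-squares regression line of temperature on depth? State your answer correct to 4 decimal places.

n = 7, Σx = 828, Σy = 148, Σxy = 16504, Σx² = 124556
Sxx = Σx² − (Σx)²/n = 124556 − 97940.571429 = 26615.428571
Sxy = Σxy − (Σx)(Σy)/n = 16504 − 17506.285714 = -1002.285714
b = Sxy/Sxx = -1002.285714/26615.428571 = -0.037658
a = ȳ − b·x̄ = 21.142857 − (-0.037658)·118.285714 = 25.597269

25.5973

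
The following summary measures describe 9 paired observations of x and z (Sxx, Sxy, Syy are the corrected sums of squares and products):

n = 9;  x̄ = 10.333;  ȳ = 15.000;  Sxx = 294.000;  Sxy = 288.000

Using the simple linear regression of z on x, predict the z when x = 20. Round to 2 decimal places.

b = Sxy/Sxx = 288/294 = 0.979592
a = ȳ − b·x̄ = 15 − 0.979592·10.333 = 4.877878
ŷ(20) = a + b·20 = 4.877878 + 0.979592·20 = 24.469714

24.47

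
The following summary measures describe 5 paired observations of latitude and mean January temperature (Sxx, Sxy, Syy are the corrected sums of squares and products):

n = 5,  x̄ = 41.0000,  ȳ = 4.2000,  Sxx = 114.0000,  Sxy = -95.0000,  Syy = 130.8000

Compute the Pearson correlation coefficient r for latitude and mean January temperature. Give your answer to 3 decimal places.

r = Sxy/√(Sxx·Syy) = -95/√(14911.2) = -95/122.111425 = -0.777978

-0.778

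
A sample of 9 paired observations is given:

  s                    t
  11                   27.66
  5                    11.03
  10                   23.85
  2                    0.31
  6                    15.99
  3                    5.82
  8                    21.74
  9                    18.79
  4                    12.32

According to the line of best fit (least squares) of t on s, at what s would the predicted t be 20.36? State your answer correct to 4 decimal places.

8.3603

n = 9, Σx = 58, Σy = 137.51, Σxy = 1104.24, Σx² = 456
Sxx = Σx² − (Σx)²/n = 456 − 373.777778 = 82.222222
Sxy = Σxy − (Σx)(Σy)/n = 1104.24 − 886.175556 = 218.064444
b = Sxy/Sxx = 218.064444/82.222222 = 2.652135
a = ȳ − b·x̄ = 15.278889 − 2.652135·6.444444 = -1.812649
Set a + b·x = 20.36: x = (20.36 − (-1.812649)) / 2.652135 = 8.360301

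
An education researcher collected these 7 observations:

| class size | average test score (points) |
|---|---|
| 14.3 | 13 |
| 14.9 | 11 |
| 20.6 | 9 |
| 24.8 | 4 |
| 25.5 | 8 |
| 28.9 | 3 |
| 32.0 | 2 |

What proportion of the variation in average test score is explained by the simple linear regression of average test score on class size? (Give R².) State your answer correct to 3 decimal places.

0.890

n = 7, Σx = 161, Σy = 50, Σxy = 989.1, Σx² = 3975.36, Σy² = 464
Sxx = Σx² − (Σx)²/n = 3975.36 − 3703 = 272.36
Sxy = Σxy − (Σx)(Σy)/n = 989.1 − 1150 = -160.9
Syy = Σy² − (Σy)²/n = 464 − 357.142857 = 106.857143
R² = Sxy²/(Sxx·Syy) = (-160.9)²/(272.36·106.857143) = 0.889539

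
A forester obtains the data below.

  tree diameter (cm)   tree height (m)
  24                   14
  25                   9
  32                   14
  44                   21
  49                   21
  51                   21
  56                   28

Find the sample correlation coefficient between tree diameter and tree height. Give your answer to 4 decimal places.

n = 7, Σx = 281, Σy = 128, Σxy = 5601, Σx² = 12299, Σy² = 2580
Sxx = Σx² − (Σx)²/n = 12299 − 11280.142857 = 1018.857143
Sxy = Σxy − (Σx)(Σy)/n = 5601 − 5138.285714 = 462.714286
Syy = Σy² − (Σy)²/n = 2580 − 2340.571429 = 239.428571
r = Sxy/√(Sxx·Syy) = 462.714286/√(243943.510204) = 462.714286/493.906378 = 0.936846

0.9368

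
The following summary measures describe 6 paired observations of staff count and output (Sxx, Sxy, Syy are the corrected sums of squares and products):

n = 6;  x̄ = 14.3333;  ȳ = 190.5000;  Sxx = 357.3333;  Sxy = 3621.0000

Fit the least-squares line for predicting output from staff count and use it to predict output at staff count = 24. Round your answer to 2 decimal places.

b = Sxy/Sxx = 3621/357.3333 = 10.133396
a = ȳ − b·x̄ = 190.5 − 10.133396·14.3333 = 45.254988
ŷ(24) = a + b·24 = 45.254988 + 10.133396·24 = 288.456504

288.46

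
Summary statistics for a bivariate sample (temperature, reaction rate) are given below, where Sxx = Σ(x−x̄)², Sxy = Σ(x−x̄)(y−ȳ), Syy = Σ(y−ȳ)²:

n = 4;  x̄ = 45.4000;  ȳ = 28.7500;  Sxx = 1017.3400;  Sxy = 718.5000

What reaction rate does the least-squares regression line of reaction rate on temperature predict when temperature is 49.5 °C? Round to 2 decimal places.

b = Sxy/Sxx = 718.5/1017.34 = 0.706254
a = ȳ − b·x̄ = 28.75 − 0.706254·45.4 = -3.313912
ŷ(49.5) = a + b·49.5 = -3.313912 + 0.706254·49.5 = 31.645640

31.65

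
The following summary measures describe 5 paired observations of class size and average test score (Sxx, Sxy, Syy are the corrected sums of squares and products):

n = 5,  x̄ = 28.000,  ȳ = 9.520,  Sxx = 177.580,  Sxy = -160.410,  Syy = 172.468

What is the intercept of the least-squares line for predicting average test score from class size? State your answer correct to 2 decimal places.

34.81

b = Sxy/Sxx = -160.41/177.58 = -0.903311
a = ȳ − b·x̄ = 9.52 − (-0.903311)·28 = 34.812713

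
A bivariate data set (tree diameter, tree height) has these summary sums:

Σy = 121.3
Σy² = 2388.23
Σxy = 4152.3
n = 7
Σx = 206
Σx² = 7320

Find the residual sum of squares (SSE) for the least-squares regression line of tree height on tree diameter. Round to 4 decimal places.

16.3883

Sxx = Σx² − (Σx)²/n = 7320 − 6062.285714 = 1257.714286
Sxy = Σxy − (Σx)(Σy)/n = 4152.3 − 3569.685714 = 582.614286
Syy = Σy² − (Σy)²/n = 2388.23 − 2101.955714 = 286.274286
b = Sxy/Sxx = 582.614286/1257.714286 = 0.463233
SSE = Syy − b·Sxy = 286.274286 − 0.463233·582.614286 = 16.388343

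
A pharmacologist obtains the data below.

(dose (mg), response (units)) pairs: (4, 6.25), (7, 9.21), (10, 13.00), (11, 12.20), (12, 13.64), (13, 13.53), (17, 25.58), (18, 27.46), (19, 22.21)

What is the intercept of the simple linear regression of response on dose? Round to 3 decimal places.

-1.013

n = 9, Σx = 111, Σy = 143.08, Σxy = 2044.37, Σx² = 1573
Sxx = Σx² − (Σx)²/n = 1573 − 1369 = 204
Sxy = Σxy − (Σx)(Σy)/n = 2044.37 − 1764.653333 = 279.716667
b = Sxy/Sxx = 279.716667/204 = 1.371160
a = ȳ − b·x̄ = 15.897778 − 1.371160·12.333333 = -1.013197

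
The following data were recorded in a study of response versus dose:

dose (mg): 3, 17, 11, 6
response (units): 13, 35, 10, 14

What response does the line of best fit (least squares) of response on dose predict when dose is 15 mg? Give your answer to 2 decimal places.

26.26

n = 4, Σx = 37, Σy = 72, Σxy = 828, Σx² = 455
Sxx = Σx² − (Σx)²/n = 455 − 342.25 = 112.75
Sxy = Σxy − (Σx)(Σy)/n = 828 − 666 = 162
b = Sxy/Sxx = 162/112.75 = 1.436807
a = ȳ − b·x̄ = 18 − 1.436807·9.25 = 4.709534
ŷ(15) = a + b·15 = 4.709534 + 1.436807·15 = 26.261641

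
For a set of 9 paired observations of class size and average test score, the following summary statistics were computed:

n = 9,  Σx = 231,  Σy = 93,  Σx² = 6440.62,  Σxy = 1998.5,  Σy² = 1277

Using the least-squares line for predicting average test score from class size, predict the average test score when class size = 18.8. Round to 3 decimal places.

Sxx = Σx² − (Σx)²/n = 6440.62 − 5929 = 511.62
Sxy = Σxy − (Σx)(Σy)/n = 1998.5 − 2387 = -388.5
b = Sxy/Sxx = -388.5/511.62 = -0.759353
a = ȳ − b·x̄ = 10.333333 − (-0.759353)·25.666667 = 29.823385
ŷ(18.8) = a + b·18.8 = 29.823385 + (-0.759353)·18.8 = 15.547555

15.548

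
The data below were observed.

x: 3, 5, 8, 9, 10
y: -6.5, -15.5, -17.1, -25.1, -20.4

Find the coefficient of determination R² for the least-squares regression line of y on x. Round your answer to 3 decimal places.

0.793

n = 5, Σx = 35, Σy = -84.6, Σxy = -663.7, Σx² = 279, Σy² = 1621.08
Sxx = Σx² − (Σx)²/n = 279 − 245 = 34
Sxy = Σxy − (Σx)(Σy)/n = -663.7 − (-592.2) = -71.5
Syy = Σy² − (Σy)²/n = 1621.08 − 1431.432 = 189.648
R² = Sxy²/(Sxx·Syy) = (-71.5)²/(34·189.648) = 0.792839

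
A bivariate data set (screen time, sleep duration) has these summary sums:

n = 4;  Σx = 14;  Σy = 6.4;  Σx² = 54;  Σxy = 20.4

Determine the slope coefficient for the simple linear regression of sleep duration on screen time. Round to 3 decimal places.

-0.400

Sxx = Σx² − (Σx)²/n = 54 − 49 = 5
Sxy = Σxy − (Σx)(Σy)/n = 20.4 − 22.4 = -2
b = Sxy/Sxx = -2/5 = -0.4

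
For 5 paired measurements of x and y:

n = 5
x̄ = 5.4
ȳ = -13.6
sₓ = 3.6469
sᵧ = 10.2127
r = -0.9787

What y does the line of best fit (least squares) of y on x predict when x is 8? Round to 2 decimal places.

b = r · sᵧ/sₓ = -0.9787 · 10.2127/3.6469 = -2.740730
a = ȳ − b·x̄ = -13.6 − (-2.740730)·5.4 = 1.199944
ŷ(8) = a + b·8 = 1.199944 + (-2.740730)·8 = -20.725899

-20.73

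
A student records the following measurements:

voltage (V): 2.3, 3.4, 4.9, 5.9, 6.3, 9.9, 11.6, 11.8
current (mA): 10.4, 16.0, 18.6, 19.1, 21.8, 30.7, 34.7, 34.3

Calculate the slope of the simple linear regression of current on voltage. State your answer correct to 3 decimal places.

2.444

n = 8, Σx = 56.1, Σy = 185.6, Σxy = 1530.68, Σx² = 487.17
Sxx = Σx² − (Σx)²/n = 487.17 − 393.40125 = 93.76875
Sxy = Σxy − (Σx)(Σy)/n = 1530.68 − 1301.52 = 229.16
b = Sxy/Sxx = 229.16/93.76875 = 2.443885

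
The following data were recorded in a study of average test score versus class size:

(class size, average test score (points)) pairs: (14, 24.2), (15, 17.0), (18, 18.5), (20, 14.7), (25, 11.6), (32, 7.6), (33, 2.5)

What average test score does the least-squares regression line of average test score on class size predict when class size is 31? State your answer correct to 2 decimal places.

6.17

n = 7, Σx = 157, Σy = 96.1, Σxy = 1836.5, Σx² = 3883
Sxx = Σx² − (Σx)²/n = 3883 − 3521.285714 = 361.714286
Sxy = Σxy − (Σx)(Σy)/n = 1836.5 − 2155.385714 = -318.885714
b = Sxy/Sxx = -318.885714/361.714286 = -0.881596
a = ȳ − b·x̄ = 13.728571 − (-0.881596)·22.428571 = 33.501501
ŷ(31) = a + b·31 = 33.501501 + (-0.881596)·31 = 6.172038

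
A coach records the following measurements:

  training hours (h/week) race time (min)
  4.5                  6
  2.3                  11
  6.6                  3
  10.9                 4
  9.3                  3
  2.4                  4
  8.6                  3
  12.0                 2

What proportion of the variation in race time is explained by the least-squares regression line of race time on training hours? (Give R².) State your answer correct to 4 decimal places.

n = 8, Σx = 56.6, Σy = 36, Σxy = 203, Σx² = 498.12, Σy² = 220
Sxx = Σx² − (Σx)²/n = 498.12 − 400.445 = 97.675
Sxy = Σxy − (Σx)(Σy)/n = 203 − 254.7 = -51.7
Syy = Σy² − (Σy)²/n = 220 − 162 = 58
R² = Sxy²/(Sxx·Syy) = (-51.7)²/(97.675·58) = 0.471813

0.4718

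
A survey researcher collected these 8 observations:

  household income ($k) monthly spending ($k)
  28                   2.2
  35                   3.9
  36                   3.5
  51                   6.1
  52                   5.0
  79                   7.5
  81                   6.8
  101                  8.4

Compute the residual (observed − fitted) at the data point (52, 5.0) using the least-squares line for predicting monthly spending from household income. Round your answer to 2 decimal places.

0.03

n = 8, Σx = 463, Σy = 43.4, Σxy = 2886.9, Σx² = 31613
Sxx = Σx² − (Σx)²/n = 31613 − 26796.125 = 4816.875
Sxy = Σxy − (Σx)(Σy)/n = 2886.9 − 2511.775 = 375.125
b = Sxy/Sxx = 375.125/4816.875 = 0.077877
a = ȳ − b·x̄ = 5.425 − 0.077877·57.875 = 0.917854
ŷ(52) = 0.917854 + 0.077877·52 = 4.967471
residual = y − ŷ = 5.0 − 4.967471 = 0.032529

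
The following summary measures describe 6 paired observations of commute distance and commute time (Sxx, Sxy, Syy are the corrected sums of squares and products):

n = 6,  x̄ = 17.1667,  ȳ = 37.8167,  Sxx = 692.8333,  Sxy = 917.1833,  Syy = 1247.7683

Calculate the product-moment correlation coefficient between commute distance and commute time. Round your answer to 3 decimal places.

r = Sxy/√(Sxx·Syy) = 917.1833/√(864495.428924) = 917.1833/929.782463 = 0.986449

0.986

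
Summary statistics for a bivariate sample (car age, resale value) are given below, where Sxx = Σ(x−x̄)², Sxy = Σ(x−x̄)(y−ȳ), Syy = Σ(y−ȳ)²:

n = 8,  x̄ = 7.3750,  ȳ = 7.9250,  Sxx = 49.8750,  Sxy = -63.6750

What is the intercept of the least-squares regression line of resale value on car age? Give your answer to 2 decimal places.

b = Sxy/Sxx = -63.675/49.875 = -1.276692
a = ȳ − b·x̄ = 7.925 − (-1.276692)·7.375 = 17.340602

17.34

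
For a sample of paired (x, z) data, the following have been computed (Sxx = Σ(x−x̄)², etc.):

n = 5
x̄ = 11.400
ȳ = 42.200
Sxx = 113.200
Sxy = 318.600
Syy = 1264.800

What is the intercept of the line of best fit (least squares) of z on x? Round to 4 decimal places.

10.1148

b = Sxy/Sxx = 318.6/113.2 = 2.814488
a = ȳ − b·x̄ = 42.2 − 2.814488·11.4 = 10.114841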